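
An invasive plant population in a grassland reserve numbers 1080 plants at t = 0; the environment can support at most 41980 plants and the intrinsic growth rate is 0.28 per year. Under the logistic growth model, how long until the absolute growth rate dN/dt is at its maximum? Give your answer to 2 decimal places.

Logistic growth is fastest at N = K/2 = 20990.
A = (K − N₀)/N₀ = 37.87. Set K/(1 + A·e^(−rt)) = K/2 → A·e^(−rt) = 1.
e^(−0.28t) = 1/37.87 = 0.0264059, so t = ln(37.87)/0.28 = 3.6342/0.28 = 12.979.

12.98 years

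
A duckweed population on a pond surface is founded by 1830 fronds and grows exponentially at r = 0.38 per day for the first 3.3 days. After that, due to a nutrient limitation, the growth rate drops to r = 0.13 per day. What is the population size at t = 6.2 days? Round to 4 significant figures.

9349 fronds

Phase 1: N(3.3) = 1830·e^(0.38×3.3) = 1830·e^1.254 = 6412.93.
Phase 2 runs for 6.2 − 3.3 = 2.9 days at r = 0.13.
N(6.2) = 6412.93·e^(0.13×2.9) = 6412.93·e^0.377 = 9349.44.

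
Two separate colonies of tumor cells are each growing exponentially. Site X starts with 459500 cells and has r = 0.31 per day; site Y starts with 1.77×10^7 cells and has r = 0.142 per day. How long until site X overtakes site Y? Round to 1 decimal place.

Set 459500·e^(0.31t) = 1.77×10^7·e^(0.142t).
e^((0.31 − 0.142)t) = 1.77×10^7/459500 → e^(0.168·t) = 38.52.
0.168·t = ln(38.52) = 3.6512, so t = 3.6512/0.168 = 21.733.

21.7 days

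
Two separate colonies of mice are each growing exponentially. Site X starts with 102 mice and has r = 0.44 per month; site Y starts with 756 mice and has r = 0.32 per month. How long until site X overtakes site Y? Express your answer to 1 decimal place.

Set 102·e^(0.44t) = 756·e^(0.32t).
e^((0.44 − 0.32)t) = 756/102 → e^(0.12·t) = 7.4118.
0.12·t = ln(7.4118) = 2.0031, so t = 2.0031/0.12 = 16.692.

16.7 months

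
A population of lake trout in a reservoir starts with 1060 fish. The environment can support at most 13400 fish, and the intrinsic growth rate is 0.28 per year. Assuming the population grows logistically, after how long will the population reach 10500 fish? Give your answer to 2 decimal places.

A = (K − N₀)/N₀ = (13400 − 1060)/1060 = 11.642.
Solve 13400/(1 + 11.642·e^(−0.28t)) = 10500: 1 + 11.642·e^(−0.28t) = 1.2762, so e^(−0.28t) = 0.0237246.
−0.28·t = ln(0.0237246) = -3.7412, so t = 3.7412/0.28 = 13.362.

13.36 years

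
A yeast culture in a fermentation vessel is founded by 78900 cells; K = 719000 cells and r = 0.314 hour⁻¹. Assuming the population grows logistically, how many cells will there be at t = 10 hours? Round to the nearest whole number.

A = (K − N₀)/N₀ = (719000 − 78900)/78900 = 8.1128.
N(t) = K/(1 + A·e^(−rt)) = 719000/(1 + 8.1128×e^(−0.314×10)).
e^(−3.14) = 0.043283; denominator = 1 + 8.1128×0.043283 = 1.3511.
N = 719000/1.3511 = 532141.

532141 cells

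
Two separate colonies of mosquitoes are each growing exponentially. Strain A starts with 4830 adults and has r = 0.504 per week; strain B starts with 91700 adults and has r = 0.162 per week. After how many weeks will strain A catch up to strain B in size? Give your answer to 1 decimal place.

Set 4830·e^(0.504t) = 91700·e^(0.162t).
e^((0.504 − 0.162)t) = 91700/4830 → e^(0.342·t) = 18.986.
0.342·t = ln(18.986) = 2.9437, so t = 2.9437/0.342 = 8.6072.

8.6 weeks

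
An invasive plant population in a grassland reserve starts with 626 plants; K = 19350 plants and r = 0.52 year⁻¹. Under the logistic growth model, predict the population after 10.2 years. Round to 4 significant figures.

16850 plants

A = (K − N₀)/N₀ = (19350 − 626)/626 = 29.911.
N(t) = K/(1 + A·e^(−rt)) = 19350/(1 + 29.911×e^(−0.52×10.2)).
e^(−5.304) = 0.0049717; denominator = 1 + 29.911×0.0049717 = 1.1487.
N = 19350/1.1487 = 16845.1.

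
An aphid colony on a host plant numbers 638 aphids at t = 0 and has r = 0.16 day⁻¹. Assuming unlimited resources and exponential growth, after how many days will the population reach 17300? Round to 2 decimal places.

Set N₀·e^(rt) = 17300: e^(0.16·t) = 17300/638 = 27.116.
0.16·t = ln(27.116) = 3.3001, so t = 3.3001/0.16 = 20.626.

20.63 days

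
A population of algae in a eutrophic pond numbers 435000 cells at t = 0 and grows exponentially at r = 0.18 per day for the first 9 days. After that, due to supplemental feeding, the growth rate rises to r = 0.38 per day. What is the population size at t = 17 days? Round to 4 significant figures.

Phase 1: N(9) = 435000·e^(0.18×9) = 435000·e^1.62 = 2.198094×10^6.
Phase 2 runs for 17 − 9 = 8 days at r = 0.38.
N(17) = 2.198094×10^6·e^(0.38×8) = 2.198094×10^6·e^3.04 = 4.59517×10^7.

45950000 cells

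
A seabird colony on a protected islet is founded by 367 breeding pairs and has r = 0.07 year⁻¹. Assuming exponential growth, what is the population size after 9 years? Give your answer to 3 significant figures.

N(t) = N₀·e^(rt) = 367 × e^(0.07×9) = 367 × e^0.63.
e^0.63 ≈ 1.8776, so N ≈ 367 × 1.8776 = 689.083.

689 breeding pairs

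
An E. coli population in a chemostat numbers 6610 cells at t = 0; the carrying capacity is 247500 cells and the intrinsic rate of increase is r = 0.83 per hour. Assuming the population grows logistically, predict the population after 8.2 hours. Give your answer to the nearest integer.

237901 cells

A = (K − N₀)/N₀ = (247500 − 6610)/6610 = 36.443.
N(t) = K/(1 + A·e^(−rt)) = 247500/(1 + 36.443×e^(−0.83×8.2)).
e^(−6.806) = 0.0011071; denominator = 1 + 36.443×0.0011071 = 1.0403.
N = 247500/1.0403 = 237901.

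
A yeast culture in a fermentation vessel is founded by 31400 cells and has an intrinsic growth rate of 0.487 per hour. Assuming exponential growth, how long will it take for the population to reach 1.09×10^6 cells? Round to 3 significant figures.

7.28 hours

Set N₀·e^(rt) = 1.09×10^6: e^(0.487·t) = 1.09×10^6/31400 = 34.713.
0.487·t = ln(34.713) = 3.5471, so t = 3.5471/0.487 = 7.2836.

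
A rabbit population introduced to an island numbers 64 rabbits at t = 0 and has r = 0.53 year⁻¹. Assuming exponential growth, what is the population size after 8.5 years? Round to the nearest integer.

N(t) = N₀·e^(rt) = 64 × e^(0.53×8.5) = 64 × e^4.505.
e^4.505 ≈ 90.468, so N ≈ 64 × 90.468 = 5789.97.

5790 rabbits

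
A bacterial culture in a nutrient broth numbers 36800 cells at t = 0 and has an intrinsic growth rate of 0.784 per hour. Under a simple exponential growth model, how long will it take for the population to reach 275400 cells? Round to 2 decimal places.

Set N₀·e^(rt) = 275400: e^(0.784·t) = 275400/36800 = 7.4837.
0.784·t = ln(7.4837) = 2.0127, so t = 2.0127/0.784 = 2.5673.

2.57 hours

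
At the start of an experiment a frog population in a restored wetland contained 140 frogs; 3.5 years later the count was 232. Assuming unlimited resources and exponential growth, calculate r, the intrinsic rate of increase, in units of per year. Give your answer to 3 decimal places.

0.144 per year

From N(t) = N₀·e^(rt): e^(r·3.5) = 232/140 = 1.6571.
r·3.5 = ln(1.6571) = 0.50509, so r = 0.50509/3.5 = 0.14431.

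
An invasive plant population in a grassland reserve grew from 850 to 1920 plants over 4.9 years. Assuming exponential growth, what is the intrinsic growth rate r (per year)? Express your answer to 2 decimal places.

0.17 per year

From N(t) = N₀·e^(rt): e^(r·4.9) = 1920/850 = 2.2588.
r·4.9 = ln(2.2588) = 0.81484, so r = 0.81484/4.9 = 0.16629.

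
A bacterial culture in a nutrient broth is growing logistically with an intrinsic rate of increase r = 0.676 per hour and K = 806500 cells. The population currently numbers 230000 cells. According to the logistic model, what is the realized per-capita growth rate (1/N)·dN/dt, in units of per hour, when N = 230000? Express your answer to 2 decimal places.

0.48 per hour

(1/N)·dN/dt = r(1 − N/K) = 0.676 × (1 − 230000/806500).
= 0.676 × 0.71482 = 0.48322.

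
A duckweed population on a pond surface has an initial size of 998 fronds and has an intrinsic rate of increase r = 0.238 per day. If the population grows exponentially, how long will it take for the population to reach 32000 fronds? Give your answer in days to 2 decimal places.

Set N₀·e^(rt) = 32000: e^(0.238·t) = 32000/998 = 32.064.
0.238·t = ln(32.064) = 3.4677, so t = 3.4677/0.238 = 14.57.

14.57 days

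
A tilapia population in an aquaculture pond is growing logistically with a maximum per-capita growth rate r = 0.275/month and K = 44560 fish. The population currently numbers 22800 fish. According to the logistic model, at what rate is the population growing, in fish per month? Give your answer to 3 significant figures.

3060 fish per month

dN/dt = rN(1 − N/K) = 0.275 × 22800 × (1 − 22800/44560).
1 − 22800/44560 = 0.48833; dN/dt = 0.275 × 22800 × 0.48833 = 3061.8.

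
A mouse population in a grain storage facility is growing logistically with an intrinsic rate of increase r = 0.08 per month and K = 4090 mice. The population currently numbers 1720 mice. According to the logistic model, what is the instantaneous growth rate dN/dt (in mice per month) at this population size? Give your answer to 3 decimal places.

79.734 mice per month

dN/dt = rN(1 − N/K) = 0.08 × 1720 × (1 − 1720/4090).
1 − 1720/4090 = 0.57946; dN/dt = 0.08 × 1720 × 0.57946 = 79.734.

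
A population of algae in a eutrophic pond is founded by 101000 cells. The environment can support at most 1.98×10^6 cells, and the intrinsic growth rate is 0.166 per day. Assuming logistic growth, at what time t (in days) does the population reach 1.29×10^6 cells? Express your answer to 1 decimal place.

21.4 days

A = (K − N₀)/N₀ = (1.98×10^6 − 101000)/101000 = 18.604.
Solve 1.98×10^6/(1 + 18.604·e^(−0.166t)) = 1.29×10^6: 1 + 18.604·e^(−0.166t) = 1.5349, so e^(−0.166t) = 0.0287511.
−0.166·t = ln(0.0287511) = -3.5491, so t = 3.5491/0.166 = 21.38.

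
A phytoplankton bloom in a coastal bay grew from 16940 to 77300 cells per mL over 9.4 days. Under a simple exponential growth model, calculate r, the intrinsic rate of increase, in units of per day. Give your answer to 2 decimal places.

0.16 per day

From N(t) = N₀·e^(rt): e^(r·9.4) = 77300/16940 = 4.5632.
r·9.4 = ln(4.5632) = 1.518, so r = 1.518/9.4 = 0.16149.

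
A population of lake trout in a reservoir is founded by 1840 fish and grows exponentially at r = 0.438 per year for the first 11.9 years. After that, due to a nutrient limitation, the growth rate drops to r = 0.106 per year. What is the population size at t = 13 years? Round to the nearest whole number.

379390 fish

Phase 1: N(11.9) = 1840·e^(0.438×11.9) = 1840·e^5.212 = 337635.
Phase 2 runs for 13 − 11.9 = 1.1 years at r = 0.106.
N(13) = 337635·e^(0.106×1.1) = 337635·e^0.1166 = 379390.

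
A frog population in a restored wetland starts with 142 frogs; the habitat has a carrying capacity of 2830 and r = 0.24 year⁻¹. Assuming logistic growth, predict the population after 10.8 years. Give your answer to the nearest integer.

A = (K − N₀)/N₀ = (2830 − 142)/142 = 18.93.
N(t) = K/(1 + A·e^(−rt)) = 2830/(1 + 18.93×e^(−0.24×10.8)).
e^(−2.592) = 0.07487; denominator = 1 + 18.93×0.07487 = 2.4173.
N = 2830/2.4173 = 1170.75.

1171 frogs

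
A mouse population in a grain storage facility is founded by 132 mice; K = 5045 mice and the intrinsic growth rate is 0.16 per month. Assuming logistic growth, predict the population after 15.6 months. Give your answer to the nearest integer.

1240 mice

A = (K − N₀)/N₀ = (5045 − 132)/132 = 37.22.
N(t) = K/(1 + A·e^(−rt)) = 5045/(1 + 37.22×e^(−0.16×15.6)).
e^(−2.496) = 0.082414; denominator = 1 + 37.22×0.082414 = 4.0674.
N = 5045/4.0674 = 1240.34.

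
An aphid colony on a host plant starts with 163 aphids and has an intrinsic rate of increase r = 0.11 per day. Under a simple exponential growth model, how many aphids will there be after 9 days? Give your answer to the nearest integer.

439 aphids

N(t) = N₀·e^(rt) = 163 × e^(0.11×9) = 163 × e^0.99.
e^0.99 ≈ 2.6912, so N ≈ 163 × 2.6912 = 438.671.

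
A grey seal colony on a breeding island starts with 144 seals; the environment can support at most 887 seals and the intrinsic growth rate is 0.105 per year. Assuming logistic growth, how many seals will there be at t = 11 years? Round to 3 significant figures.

338 seals

A = (K − N₀)/N₀ = (887 − 144)/144 = 5.1597.
N(t) = K/(1 + A·e^(−rt)) = 887/(1 + 5.1597×e^(−0.105×11)).
e^(−1.155) = 0.31506; denominator = 1 + 5.1597×0.31506 = 2.6256.
N = 887/2.6256 = 337.826.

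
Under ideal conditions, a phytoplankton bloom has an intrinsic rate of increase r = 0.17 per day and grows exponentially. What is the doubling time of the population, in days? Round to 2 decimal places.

4.08 days

Doubling time t_d = ln(2)/r = 0.6931/0.17 = 4.0773.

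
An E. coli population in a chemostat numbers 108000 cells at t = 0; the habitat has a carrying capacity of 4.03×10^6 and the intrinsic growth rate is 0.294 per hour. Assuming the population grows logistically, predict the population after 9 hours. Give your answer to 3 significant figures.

A = (K − N₀)/N₀ = (4.03×10^6 − 108000)/108000 = 36.315.
N(t) = K/(1 + A·e^(−rt)) = 4.03×10^6/(1 + 36.315×e^(−0.294×9)).
e^(−2.646) = 0.070934; denominator = 1 + 36.315×0.070934 = 3.576.
N = 4.03×10^6/3.576 = 1.126967×10^6.

1130000 cells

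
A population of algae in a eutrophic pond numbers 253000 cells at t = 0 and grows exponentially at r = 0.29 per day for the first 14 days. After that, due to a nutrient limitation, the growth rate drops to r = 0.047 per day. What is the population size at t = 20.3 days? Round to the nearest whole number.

19721989 cells

Phase 1: N(14) = 253000·e^(0.29×14) = 253000·e^4.06 = 1.46675×10^7.
Phase 2 runs for 20.3 − 14 = 6.3 days at r = 0.047.
N(20.3) = 1.46675×10^7·e^(0.047×6.3) = 1.46675×10^7·e^0.2961 = 1.972199×10^7.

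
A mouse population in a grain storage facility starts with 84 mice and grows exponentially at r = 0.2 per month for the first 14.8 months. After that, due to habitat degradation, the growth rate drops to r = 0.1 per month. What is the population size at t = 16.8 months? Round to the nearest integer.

Phase 1: N(14.8) = 84·e^(0.2×14.8) = 84·e^2.96 = 1621.03.
Phase 2 runs for 16.8 − 14.8 = 2 months at r = 0.1.
N(16.8) = 1621.03·e^(0.1×2) = 1621.03·e^0.2 = 1979.93.

1980 mice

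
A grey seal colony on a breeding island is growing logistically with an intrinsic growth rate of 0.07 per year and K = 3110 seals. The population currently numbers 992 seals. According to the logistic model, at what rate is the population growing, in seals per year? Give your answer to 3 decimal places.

dN/dt = rN(1 − N/K) = 0.07 × 992 × (1 − 992/3110).
1 − 992/3110 = 0.68103; dN/dt = 0.07 × 992 × 0.68103 = 47.291.

47.291 seals per year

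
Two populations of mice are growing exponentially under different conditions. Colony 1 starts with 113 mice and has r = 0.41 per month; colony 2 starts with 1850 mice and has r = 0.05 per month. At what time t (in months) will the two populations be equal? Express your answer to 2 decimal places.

7.77 months

Set 113·e^(0.41t) = 1850·e^(0.05t).
e^((0.41 − 0.05)t) = 1850/113 → e^(0.36·t) = 16.372.
0.36·t = ln(16.372) = 2.7956, so t = 2.7956/0.36 = 7.7654.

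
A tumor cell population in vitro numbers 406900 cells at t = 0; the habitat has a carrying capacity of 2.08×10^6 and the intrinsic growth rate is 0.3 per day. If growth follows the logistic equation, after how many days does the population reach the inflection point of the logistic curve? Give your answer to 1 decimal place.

Logistic growth is fastest at N = K/2 = 1.04×10^6.
A = (K − N₀)/N₀ = 4.1118. Set K/(1 + A·e^(−rt)) = K/2 → A·e^(−rt) = 1.
e^(−0.3t) = 1/4.1118 = 0.243201, so t = ln(4.1118)/0.3 = 1.4139/0.3 = 4.7129.

4.7 days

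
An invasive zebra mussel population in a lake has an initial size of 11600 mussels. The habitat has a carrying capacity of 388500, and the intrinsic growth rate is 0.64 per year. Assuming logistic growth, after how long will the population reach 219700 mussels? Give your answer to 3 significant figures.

A = (K − N₀)/N₀ = (388500 − 11600)/11600 = 32.491.
Solve 388500/(1 + 32.491·e^(−0.64t)) = 219700: 1 + 32.491·e^(−0.64t) = 1.7683, so e^(−0.64t) = 0.0236469.
−0.64·t = ln(0.0236469) = -3.7445, so t = 3.7445/0.64 = 5.8508.

5.85 years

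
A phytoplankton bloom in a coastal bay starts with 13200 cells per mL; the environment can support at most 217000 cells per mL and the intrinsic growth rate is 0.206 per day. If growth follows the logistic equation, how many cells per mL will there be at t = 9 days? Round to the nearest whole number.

A = (K − N₀)/N₀ = (217000 − 13200)/13200 = 15.439.
N(t) = K/(1 + A·e^(−rt)) = 217000/(1 + 15.439×e^(−0.206×9)).
e^(−1.854) = 0.15661; denominator = 1 + 15.439×0.15661 = 3.418.
N = 217000/3.418 = 63488.2.

63488 cells per mL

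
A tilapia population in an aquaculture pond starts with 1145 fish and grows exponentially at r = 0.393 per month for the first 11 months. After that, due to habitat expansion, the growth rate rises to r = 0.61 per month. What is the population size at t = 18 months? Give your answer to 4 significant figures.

Phase 1: N(11) = 1145·e^(0.393×11) = 1145·e^4.323 = 86349.6.
Phase 2 runs for 18 − 11 = 7 months at r = 0.61.
N(18) = 86349.6·e^(0.61×7) = 86349.6·e^4.27 = 6.175867×10^6.

6176000 fish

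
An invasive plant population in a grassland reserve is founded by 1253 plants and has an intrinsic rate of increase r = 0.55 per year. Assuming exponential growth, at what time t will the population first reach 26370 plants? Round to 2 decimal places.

Set N₀·e^(rt) = 26370: e^(0.55·t) = 26370/1253 = 21.045.
0.55·t = ln(21.045) = 3.0467, so t = 3.0467/0.55 = 5.5394.

5.54 years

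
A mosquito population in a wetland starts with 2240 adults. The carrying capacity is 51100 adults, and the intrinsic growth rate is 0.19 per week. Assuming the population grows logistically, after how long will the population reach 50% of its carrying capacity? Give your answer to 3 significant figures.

A = (K − N₀)/N₀ = (51100 − 2240)/2240 = 21.812.
Solve 51100/(1 + 21.812·e^(−0.19t)) = 25550: 1 + 21.812·e^(−0.19t) = 2, so e^(−0.19t) = 0.0458453.
−0.19·t = ln(0.0458453) = -3.0825, so t = 3.0825/0.19 = 16.224.

16.2 weeks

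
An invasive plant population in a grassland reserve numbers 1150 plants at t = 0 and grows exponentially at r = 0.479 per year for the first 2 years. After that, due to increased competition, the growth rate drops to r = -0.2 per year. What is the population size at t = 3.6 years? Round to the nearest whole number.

Phase 1: N(2) = 1150·e^(0.479×2) = 1150·e^0.958 = 2997.45.
Phase 2 runs for 3.6 − 2 = 1.6 years at r = -0.2.
N(3.6) = 2997.45·e^(-0.2×1.6) = 2997.45·e^-0.32 = 2176.6.

2177 plants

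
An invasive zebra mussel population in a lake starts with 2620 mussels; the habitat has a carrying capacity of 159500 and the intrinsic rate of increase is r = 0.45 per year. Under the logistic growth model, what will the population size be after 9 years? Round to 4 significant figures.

78060 mussels

A = (K − N₀)/N₀ = (159500 − 2620)/2620 = 59.878.
N(t) = K/(1 + A·e^(−rt)) = 159500/(1 + 59.878×e^(−0.45×9)).
e^(−4.05) = 0.017422; denominator = 1 + 59.878×0.017422 = 2.0432.
N = 159500/2.0432 = 78063.3.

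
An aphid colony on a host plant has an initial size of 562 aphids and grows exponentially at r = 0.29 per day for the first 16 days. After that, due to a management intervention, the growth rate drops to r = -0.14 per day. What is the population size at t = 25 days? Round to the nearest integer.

Phase 1: N(16) = 562·e^(0.29×16) = 562·e^4.64 = 58191.9.
Phase 2 runs for 25 − 16 = 9 days at r = -0.14.
N(25) = 58191.9·e^(-0.14×9) = 58191.9·e^-1.26 = 16506.4.

16506 aphids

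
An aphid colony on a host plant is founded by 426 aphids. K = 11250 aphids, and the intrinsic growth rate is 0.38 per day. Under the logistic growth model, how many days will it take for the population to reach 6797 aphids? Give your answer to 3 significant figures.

A = (K − N₀)/N₀ = (11250 − 426)/426 = 25.408.
Solve 11250/(1 + 25.408·e^(−0.38t)) = 6797: 1 + 25.408·e^(−0.38t) = 1.6551, so e^(−0.38t) = 0.0257844.
−0.38·t = ln(0.0257844) = -3.658, so t = 3.658/0.38 = 9.6263.

9.63 days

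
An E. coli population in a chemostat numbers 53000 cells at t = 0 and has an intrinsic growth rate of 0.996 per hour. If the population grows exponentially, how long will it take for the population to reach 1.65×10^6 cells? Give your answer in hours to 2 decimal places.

Set N₀·e^(rt) = 1.65×10^6: e^(0.996·t) = 1.65×10^6/53000 = 31.132.
0.996·t = ln(31.132) = 3.4382, so t = 3.4382/0.996 = 3.452.

3.45 hours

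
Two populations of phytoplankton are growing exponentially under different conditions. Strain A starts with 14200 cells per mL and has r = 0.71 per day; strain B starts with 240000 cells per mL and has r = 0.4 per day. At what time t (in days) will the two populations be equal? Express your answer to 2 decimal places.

Set 14200·e^(0.71t) = 240000·e^(0.4t).
e^((0.71 − 0.4)t) = 240000/14200 → e^(0.31·t) = 16.901.
0.31·t = ln(16.901) = 2.8274, so t = 2.8274/0.31 = 9.1206.

9.12 days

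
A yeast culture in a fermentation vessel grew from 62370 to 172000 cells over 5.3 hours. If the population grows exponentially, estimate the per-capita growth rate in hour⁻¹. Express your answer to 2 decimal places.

From N(t) = N₀·e^(rt): e^(r·5.3) = 172000/62370 = 2.7577.
r·5.3 = ln(2.7577) = 1.0144, so r = 1.0144/5.3 = 0.1914.

0.19 per hour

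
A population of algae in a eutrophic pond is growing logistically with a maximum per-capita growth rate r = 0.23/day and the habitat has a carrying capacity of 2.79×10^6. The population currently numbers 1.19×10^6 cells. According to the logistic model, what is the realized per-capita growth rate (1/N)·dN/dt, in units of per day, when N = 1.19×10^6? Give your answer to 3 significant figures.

0.132 per day

(1/N)·dN/dt = r(1 − N/K) = 0.23 × (1 − 1.19×10^6/2.79×10^6).
= 0.23 × 0.57348 = 0.1319.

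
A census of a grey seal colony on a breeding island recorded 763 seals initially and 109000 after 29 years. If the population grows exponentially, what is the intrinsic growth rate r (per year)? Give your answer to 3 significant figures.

0.171 per year

From N(t) = N₀·e^(rt): e^(r·29) = 109000/763 = 142.86.
r·29 = ln(142.86) = 4.9618, so r = 4.9618/29 = 0.1711.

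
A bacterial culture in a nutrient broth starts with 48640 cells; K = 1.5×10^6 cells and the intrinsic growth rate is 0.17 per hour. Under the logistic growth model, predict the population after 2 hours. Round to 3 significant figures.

A = (K − N₀)/N₀ = (1.5×10^6 − 48640)/48640 = 29.839.
N(t) = K/(1 + A·e^(−rt)) = 1.5×10^6/(1 + 29.839×e^(−0.17×2)).
e^(−0.34) = 0.71177; denominator = 1 + 29.839×0.71177 = 22.238.
N = 1.5×10^6/22.238 = 67450.9.

67500 cells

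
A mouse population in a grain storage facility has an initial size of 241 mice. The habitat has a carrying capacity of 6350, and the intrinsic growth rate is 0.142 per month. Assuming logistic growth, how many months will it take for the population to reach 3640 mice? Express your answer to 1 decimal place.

24.8 months

A = (K − N₀)/N₀ = (6350 − 241)/241 = 25.349.
Solve 6350/(1 + 25.349·e^(−0.142t)) = 3640: 1 + 25.349·e^(−0.142t) = 1.7445, so e^(−0.142t) = 0.0293707.
−0.142·t = ln(0.0293707) = -3.5278, so t = 3.5278/0.142 = 24.843.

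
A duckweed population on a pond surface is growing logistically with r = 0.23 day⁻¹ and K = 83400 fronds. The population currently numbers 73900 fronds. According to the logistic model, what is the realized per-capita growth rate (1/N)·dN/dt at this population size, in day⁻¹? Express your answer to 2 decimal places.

0.03 per day

(1/N)·dN/dt = r(1 − N/K) = 0.23 × (1 − 73900/83400).
= 0.23 × 0.11391 = 0.026199.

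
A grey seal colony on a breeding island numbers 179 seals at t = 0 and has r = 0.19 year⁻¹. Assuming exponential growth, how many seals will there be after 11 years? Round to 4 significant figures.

1447 seals

N(t) = N₀·e^(rt) = 179 × e^(0.19×11) = 179 × e^2.09.
e^2.09 ≈ 8.0849, so N ≈ 179 × 8.0849 = 1447.2.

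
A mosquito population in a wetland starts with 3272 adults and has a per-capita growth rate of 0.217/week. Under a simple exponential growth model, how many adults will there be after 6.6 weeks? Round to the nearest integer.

13703 adults

N(t) = N₀·e^(rt) = 3272 × e^(0.217×6.6) = 3272 × e^1.432.
e^1.432 ≈ 4.1879, so N ≈ 3272 × 4.1879 = 13702.8.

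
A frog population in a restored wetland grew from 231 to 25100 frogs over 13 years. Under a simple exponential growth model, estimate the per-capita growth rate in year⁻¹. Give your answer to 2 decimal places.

From N(t) = N₀·e^(rt): e^(r·13) = 25100/231 = 108.66.
r·13 = ln(108.66) = 4.6882, so r = 4.6882/13 = 0.36063.

0.36 per year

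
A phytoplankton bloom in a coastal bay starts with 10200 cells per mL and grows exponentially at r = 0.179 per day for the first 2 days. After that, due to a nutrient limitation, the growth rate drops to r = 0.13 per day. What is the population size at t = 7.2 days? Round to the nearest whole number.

28685 cells per mL

Phase 1: N(2) = 10200·e^(0.179×2) = 10200·e^0.358 = 14590.7.
Phase 2 runs for 7.2 − 2 = 5.2 days at r = 0.13.
N(7.2) = 14590.7·e^(0.13×5.2) = 14590.7·e^0.676 = 28685.4.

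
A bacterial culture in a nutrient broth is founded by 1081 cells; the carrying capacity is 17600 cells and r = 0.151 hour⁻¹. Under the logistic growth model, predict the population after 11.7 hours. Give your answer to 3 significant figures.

4870 cells

A = (K − N₀)/N₀ = (17600 − 1081)/1081 = 15.281.
N(t) = K/(1 + A·e^(−rt)) = 17600/(1 + 15.281×e^(−0.151×11.7)).
e^(−1.767) = 0.1709; denominator = 1 + 15.281×0.1709 = 3.6115.
N = 17600/3.6115 = 4873.32.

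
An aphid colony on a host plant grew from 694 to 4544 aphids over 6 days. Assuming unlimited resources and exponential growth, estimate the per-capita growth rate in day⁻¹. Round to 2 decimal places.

0.31 per day

From N(t) = N₀·e^(rt): e^(r·6) = 4544/694 = 6.5476.
r·6 = ln(6.5476) = 1.8791, so r = 1.8791/6 = 0.31318.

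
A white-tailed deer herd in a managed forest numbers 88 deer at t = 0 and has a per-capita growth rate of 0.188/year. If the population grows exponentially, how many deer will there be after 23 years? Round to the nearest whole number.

6643 deer

N(t) = N₀·e^(rt) = 88 × e^(0.188×23) = 88 × e^4.324.
e^4.324 ≈ 75.49, so N ≈ 88 × 75.49 = 6643.12.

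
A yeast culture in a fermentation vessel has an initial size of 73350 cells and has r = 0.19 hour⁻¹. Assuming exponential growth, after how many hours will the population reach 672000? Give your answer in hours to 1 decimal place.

Set N₀·e^(rt) = 672000: e^(0.19·t) = 672000/73350 = 9.1616.
0.19·t = ln(9.1616) = 2.215, so t = 2.215/0.19 = 11.658.

11.7 hours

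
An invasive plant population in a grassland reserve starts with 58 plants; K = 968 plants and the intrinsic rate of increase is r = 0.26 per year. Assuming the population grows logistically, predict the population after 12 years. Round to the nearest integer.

A = (K − N₀)/N₀ = (968 − 58)/58 = 15.69.
N(t) = K/(1 + A·e^(−rt)) = 968/(1 + 15.69×e^(−0.26×12)).
e^(−3.12) = 0.044157; denominator = 1 + 15.69×0.044157 = 1.6928.
N = 968/1.6928 = 571.83.

572 plants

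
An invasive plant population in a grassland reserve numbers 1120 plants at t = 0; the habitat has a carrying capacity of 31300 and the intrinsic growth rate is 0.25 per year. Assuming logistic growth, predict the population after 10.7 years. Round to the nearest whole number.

10956 plants

A = (K − N₀)/N₀ = (31300 − 1120)/1120 = 26.946.
N(t) = K/(1 + A·e^(−rt)) = 31300/(1 + 26.946×e^(−0.25×10.7)).
e^(−2.675) = 0.068907; denominator = 1 + 26.946×0.068907 = 2.8568.
N = 31300/2.8568 = 10956.3.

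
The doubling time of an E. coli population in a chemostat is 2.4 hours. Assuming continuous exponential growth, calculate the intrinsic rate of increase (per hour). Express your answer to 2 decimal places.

0.29 per hour

r = ln(2)/t_d = 0.6931/2.4 = 0.28881.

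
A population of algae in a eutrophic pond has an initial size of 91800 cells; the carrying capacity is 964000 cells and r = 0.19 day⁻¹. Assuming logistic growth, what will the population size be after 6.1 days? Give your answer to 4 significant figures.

242100 cells

A = (K − N₀)/N₀ = (964000 − 91800)/91800 = 9.5011.
N(t) = K/(1 + A·e^(−rt)) = 964000/(1 + 9.5011×e^(−0.19×6.1)).
e^(−1.159) = 0.3138; denominator = 1 + 9.5011×0.3138 = 3.9814.
N = 964000/3.9814 = 242123.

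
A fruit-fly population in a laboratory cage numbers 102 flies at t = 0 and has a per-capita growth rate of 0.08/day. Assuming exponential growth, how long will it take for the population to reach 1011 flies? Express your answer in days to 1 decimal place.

28.7 days

Set N₀·e^(rt) = 1011: e^(0.08·t) = 1011/102 = 9.9118.
0.08·t = ln(9.9118) = 2.2937, so t = 2.2937/0.08 = 28.672.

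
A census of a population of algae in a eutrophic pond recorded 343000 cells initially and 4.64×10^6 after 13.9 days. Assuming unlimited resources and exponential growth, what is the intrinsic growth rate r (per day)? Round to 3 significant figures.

From N(t) = N₀·e^(rt): e^(r·13.9) = 4.64×10^6/343000 = 13.528.
r·13.9 = ln(13.528) = 2.6047, so r = 2.6047/13.9 = 0.18739.

0.187 per day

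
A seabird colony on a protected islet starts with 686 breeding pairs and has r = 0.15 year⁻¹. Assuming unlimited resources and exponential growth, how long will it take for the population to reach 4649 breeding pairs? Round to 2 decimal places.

12.76 years

Set N₀·e^(rt) = 4649: e^(0.15·t) = 4649/686 = 6.777.
0.15·t = ln(6.777) = 1.9135, so t = 1.9135/0.15 = 12.757.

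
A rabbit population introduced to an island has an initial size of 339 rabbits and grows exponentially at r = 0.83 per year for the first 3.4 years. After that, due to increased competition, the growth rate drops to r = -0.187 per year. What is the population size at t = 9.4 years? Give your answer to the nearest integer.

Phase 1: N(3.4) = 339·e^(0.83×3.4) = 339·e^2.822 = 5698.74.
Phase 2 runs for 9.4 − 3.4 = 6 years at r = -0.187.
N(9.4) = 5698.74·e^(-0.187×6) = 5698.74·e^-1.122 = 1855.67.

1856 rabbits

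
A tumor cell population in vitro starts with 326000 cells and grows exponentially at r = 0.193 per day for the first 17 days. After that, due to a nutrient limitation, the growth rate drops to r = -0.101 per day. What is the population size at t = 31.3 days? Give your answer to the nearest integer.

Phase 1: N(17) = 326000·e^(0.193×17) = 326000·e^3.281 = 8.67237×10^6.
Phase 2 runs for 31.3 − 17 = 14.3 days at r = -0.101.
N(31.3) = 8.67237×10^6·e^(-0.101×14.3) = 8.67237×10^6·e^-1.444 = 2.045909×10^6.

2045909 cells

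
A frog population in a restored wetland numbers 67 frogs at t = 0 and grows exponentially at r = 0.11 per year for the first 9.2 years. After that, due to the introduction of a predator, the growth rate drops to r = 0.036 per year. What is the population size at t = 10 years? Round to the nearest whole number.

Phase 1: N(9.2) = 67·e^(0.11×9.2) = 67·e^1.012 = 184.324.
Phase 2 runs for 10 − 9.2 = 0.8 years at r = 0.036.
N(10) = 184.324·e^(0.036×0.8) = 184.324·e^0.0288 = 189.709.

190 frogs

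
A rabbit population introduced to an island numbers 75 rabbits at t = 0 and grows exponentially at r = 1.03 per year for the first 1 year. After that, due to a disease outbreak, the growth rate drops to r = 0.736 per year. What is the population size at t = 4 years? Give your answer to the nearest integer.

1911 rabbits

Phase 1: N(1) = 75·e^(1.03×1) = 75·e^1.03 = 210.08.
Phase 2 runs for 4 − 1 = 3 years at r = 0.736.
N(4) = 210.08·e^(0.736×3) = 210.08·e^2.208 = 1911.2.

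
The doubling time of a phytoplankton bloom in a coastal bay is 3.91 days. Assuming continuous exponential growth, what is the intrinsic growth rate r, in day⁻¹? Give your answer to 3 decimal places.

r = ln(2)/t_d = 0.6931/3.91 = 0.17728.

0.177 per day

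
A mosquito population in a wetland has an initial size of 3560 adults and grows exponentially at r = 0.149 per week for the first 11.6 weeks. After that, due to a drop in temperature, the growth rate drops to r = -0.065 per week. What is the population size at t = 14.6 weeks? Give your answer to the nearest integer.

16497 adults

Phase 1: N(11.6) = 3560·e^(0.149×11.6) = 3560·e^1.728 = 20048.6.
Phase 2 runs for 14.6 − 11.6 = 3 weeks at r = -0.065.
N(14.6) = 20048.6·e^(-0.065×3) = 20048.6·e^-0.195 = 16496.7.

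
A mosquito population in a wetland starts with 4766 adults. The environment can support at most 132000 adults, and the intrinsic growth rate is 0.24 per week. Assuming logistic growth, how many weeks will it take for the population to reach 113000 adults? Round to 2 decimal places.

21.11 weeks

A = (K − N₀)/N₀ = (132000 − 4766)/4766 = 26.696.
Solve 132000/(1 + 26.696·e^(−0.24t)) = 113000: 1 + 26.696·e^(−0.24t) = 1.1681, so e^(−0.24t) = 0.00629834.
−0.24·t = ln(0.00629834) = -5.0675, so t = 5.0675/0.24 = 21.114.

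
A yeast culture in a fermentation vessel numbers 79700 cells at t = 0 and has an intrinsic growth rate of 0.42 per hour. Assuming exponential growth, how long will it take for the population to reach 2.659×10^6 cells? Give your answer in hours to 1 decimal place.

8.4 hours

Set N₀·e^(rt) = 2.659×10^6: e^(0.42·t) = 2.659×10^6/79700 = 33.363.
0.42·t = ln(33.363) = 3.5074, so t = 3.5074/0.42 = 8.351.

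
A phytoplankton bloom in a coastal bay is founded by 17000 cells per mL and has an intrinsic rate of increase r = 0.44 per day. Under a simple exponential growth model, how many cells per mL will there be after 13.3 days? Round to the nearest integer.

5914802 cells per mL

N(t) = N₀·e^(rt) = 17000 × e^(0.44×13.3) = 17000 × e^5.852.
e^5.852 ≈ 347.93, so N ≈ 17000 × 347.93 = 5.914802×10^6.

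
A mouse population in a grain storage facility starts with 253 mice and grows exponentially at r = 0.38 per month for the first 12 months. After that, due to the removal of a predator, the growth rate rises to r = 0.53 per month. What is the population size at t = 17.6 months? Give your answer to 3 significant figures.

Phase 1: N(12) = 253·e^(0.38×12) = 253·e^4.56 = 24182.6.
Phase 2 runs for 17.6 − 12 = 5.6 months at r = 0.53.
N(17.6) = 24182.6·e^(0.53×5.6) = 24182.6·e^2.968 = 470424.

470000 mice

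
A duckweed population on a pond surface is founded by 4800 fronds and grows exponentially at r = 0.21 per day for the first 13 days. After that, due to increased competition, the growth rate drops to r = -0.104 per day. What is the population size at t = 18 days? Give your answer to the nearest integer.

Phase 1: N(13) = 4800·e^(0.21×13) = 4800·e^2.73 = 73597.9.
Phase 2 runs for 18 − 13 = 5 days at r = -0.104.
N(18) = 73597.9·e^(-0.104×5) = 73597.9·e^-0.52 = 43755.4.

43755 fronds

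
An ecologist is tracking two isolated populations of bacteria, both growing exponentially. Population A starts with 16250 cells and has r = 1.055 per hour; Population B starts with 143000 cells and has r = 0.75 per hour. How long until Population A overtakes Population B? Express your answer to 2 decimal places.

7.13 hours

Set 16250·e^(1.055t) = 143000·e^(0.75t).
e^((1.055 − 0.75)t) = 143000/16250 → e^(0.305·t) = 8.8.
0.305·t = ln(8.8) = 2.1748, so t = 2.1748/0.305 = 7.1303.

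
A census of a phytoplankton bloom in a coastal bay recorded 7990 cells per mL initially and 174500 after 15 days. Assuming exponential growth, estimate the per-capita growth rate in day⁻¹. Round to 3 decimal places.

0.206 per day

From N(t) = N₀·e^(rt): e^(r·15) = 174500/7990 = 21.84.
r·15 = ln(21.84) = 3.0837, so r = 3.0837/15 = 0.20558.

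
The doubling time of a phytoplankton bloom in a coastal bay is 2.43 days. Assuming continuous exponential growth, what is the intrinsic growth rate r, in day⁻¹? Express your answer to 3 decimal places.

0.285 per day

r = ln(2)/t_d = 0.6931/2.43 = 0.28525.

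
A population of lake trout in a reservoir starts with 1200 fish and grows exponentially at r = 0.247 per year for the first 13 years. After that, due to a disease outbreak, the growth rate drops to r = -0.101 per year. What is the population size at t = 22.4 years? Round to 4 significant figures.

Phase 1: N(13) = 1200·e^(0.247×13) = 1200·e^3.211 = 29764.7.
Phase 2 runs for 22.4 − 13 = 9.4 years at r = -0.101.
N(22.4) = 29764.7·e^(-0.101×9.4) = 29764.7·e^-0.9494 = 11518.1.

11520 fish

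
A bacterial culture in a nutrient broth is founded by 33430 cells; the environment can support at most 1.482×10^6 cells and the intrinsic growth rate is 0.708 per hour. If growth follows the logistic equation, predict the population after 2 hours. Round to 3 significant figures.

A = (K − N₀)/N₀ = (1.482×10^6 − 33430)/33430 = 43.331.
N(t) = K/(1 + A·e^(−rt)) = 1.482×10^6/(1 + 43.331×e^(−0.708×2)).
e^(−1.416) = 0.24268; denominator = 1 + 43.331×0.24268 = 11.516.
N = 1.482×10^6/11.516 = 128693.

129000 cells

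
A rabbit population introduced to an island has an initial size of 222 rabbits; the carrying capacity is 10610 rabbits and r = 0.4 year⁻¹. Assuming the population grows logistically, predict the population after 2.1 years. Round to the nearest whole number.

A = (K − N₀)/N₀ = (10610 − 222)/222 = 46.793.
N(t) = K/(1 + A·e^(−rt)) = 10610/(1 + 46.793×e^(−0.4×2.1)).
e^(−0.84) = 0.43171; denominator = 1 + 46.793×0.43171 = 21.201.
N = 10610/21.201 = 500.449.

500 rabbits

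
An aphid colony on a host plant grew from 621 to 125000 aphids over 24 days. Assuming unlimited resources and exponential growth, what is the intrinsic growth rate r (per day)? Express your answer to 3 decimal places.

0.221 per day

From N(t) = N₀·e^(rt): e^(r·24) = 125000/621 = 201.29.
r·24 = ln(201.29) = 5.3047, so r = 5.3047/24 = 0.22103.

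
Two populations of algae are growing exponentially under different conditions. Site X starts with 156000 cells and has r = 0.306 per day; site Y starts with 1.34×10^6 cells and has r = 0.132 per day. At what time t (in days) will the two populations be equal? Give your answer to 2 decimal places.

Set 156000·e^(0.306t) = 1.34×10^6·e^(0.132t).
e^((0.306 − 0.132)t) = 1.34×10^6/156000 → e^(0.174·t) = 8.5897.
0.174·t = ln(8.5897) = 2.1506, so t = 2.1506/0.174 = 12.36.

12.36 days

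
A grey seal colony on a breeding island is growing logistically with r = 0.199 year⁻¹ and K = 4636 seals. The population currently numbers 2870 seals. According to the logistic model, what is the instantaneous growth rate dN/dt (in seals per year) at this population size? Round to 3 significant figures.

dN/dt = rN(1 − N/K) = 0.199 × 2870 × (1 − 2870/4636).
1 − 2870/4636 = 0.38093; dN/dt = 0.199 × 2870 × 0.38093 = 217.56.

218 seals per year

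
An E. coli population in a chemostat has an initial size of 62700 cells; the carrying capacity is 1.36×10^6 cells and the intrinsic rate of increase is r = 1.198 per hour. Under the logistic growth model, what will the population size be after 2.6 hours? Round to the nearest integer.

708924 cells

A = (K − N₀)/N₀ = (1.36×10^6 − 62700)/62700 = 20.691.
N(t) = K/(1 + A·e^(−rt)) = 1.36×10^6/(1 + 20.691×e^(−1.198×2.6)).
e^(−3.115) = 0.044387; denominator = 1 + 20.691×0.044387 = 1.9184.
N = 1.36×10^6/1.9184 = 708924.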